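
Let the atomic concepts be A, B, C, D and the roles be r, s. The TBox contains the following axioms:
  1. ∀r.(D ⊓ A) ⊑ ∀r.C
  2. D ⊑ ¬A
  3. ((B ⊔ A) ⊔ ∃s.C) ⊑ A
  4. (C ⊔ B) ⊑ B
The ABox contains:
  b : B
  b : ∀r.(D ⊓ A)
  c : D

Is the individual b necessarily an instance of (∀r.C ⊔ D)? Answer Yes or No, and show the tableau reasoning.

Yes

1. b : (∀r.C ⊔ D)?  L(b) = {B, ∀r.(D ⊓ A)} ∪ {(∃r.¬C ⊓ ¬D)}
   clash {C, ¬C} at an ∃-successor — b ∈ (∀r.C ⊔ D)
2. Hence b : (∀r.C ⊔ D): entailed.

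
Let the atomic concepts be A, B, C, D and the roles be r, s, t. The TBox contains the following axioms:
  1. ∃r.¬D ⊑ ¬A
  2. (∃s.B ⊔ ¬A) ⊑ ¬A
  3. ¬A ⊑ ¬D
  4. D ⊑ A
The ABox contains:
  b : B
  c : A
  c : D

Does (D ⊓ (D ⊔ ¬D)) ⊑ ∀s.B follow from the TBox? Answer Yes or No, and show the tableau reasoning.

No

1. (D ⊓ (D ⊔ ¬D)) ⊑ ∀s.B  ⇔  ((D ⊓ (D ⊔ ¬D)) ⊓ ∃s.¬B) unsat w.r.t. T
   apply at x₀: D⊑A
   open: L(x₀) ⊇ {A, D, ∀r.D, ∀s.¬B, ∃s.¬B} (+ ∃-successors)
2. Hence (D ⊓ (D ⊔ ¬D)) ⊑ ∀s.B: not entailed.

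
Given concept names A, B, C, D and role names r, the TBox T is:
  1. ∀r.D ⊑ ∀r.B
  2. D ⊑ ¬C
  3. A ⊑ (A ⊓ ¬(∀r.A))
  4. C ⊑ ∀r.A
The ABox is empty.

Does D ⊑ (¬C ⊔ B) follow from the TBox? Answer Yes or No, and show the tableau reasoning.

1. D ⊑ (¬C ⊔ B)  ⇔  (D ⊓ (C ⊓ ¬B)) unsat w.r.t. T
   all branches close; clash {C, ¬C} at x₀
2. Hence D ⊑ (¬C ⊔ B): entailed.

Yes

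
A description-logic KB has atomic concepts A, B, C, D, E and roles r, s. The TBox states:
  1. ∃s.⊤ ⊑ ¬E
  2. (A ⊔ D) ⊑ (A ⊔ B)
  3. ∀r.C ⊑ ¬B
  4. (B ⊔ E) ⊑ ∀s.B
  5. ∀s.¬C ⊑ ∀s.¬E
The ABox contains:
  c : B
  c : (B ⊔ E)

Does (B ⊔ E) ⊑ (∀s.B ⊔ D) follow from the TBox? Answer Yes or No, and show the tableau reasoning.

Yes

1. (B ⊔ E) ⊑ (∀s.B ⊔ D)  ⇔  ((B ⊔ E) ⊓ (∃s.¬B ⊓ ¬D)) unsat w.r.t. T
   all branches close; clash {E, ¬E} at x₀
2. Hence (B ⊔ E) ⊑ (∀s.B ⊔ D): entailed.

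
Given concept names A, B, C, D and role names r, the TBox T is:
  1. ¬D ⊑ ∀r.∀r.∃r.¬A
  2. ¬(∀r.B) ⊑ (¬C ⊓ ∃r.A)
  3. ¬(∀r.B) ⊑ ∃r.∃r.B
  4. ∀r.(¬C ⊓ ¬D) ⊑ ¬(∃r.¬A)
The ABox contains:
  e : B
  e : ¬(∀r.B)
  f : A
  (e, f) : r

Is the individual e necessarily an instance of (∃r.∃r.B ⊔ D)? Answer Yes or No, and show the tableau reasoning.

1. e : (∃r.∃r.B ⊔ D)?  L(e) = {B, ¬(∀r.B)} ∪ {(∀r.∀r.¬B ⊓ ¬D)}
   clash {B, ¬B} at an ∃-successor — e ∈ (∃r.∃r.B ⊔ D)
2. Hence e : (∃r.∃r.B ⊔ D): entailed.

Yes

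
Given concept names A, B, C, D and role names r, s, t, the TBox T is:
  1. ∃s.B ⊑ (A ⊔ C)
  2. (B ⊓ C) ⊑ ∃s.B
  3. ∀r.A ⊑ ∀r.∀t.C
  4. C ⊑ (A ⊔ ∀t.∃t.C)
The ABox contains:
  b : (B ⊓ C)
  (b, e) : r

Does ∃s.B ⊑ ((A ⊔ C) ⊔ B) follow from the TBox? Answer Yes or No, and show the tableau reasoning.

1. ∃s.B ⊑ ((A ⊔ C) ⊔ B)  ⇔  (∃s.B ⊓ ((¬A ⊓ ¬C) ⊓ ¬B)) unsat w.r.t. T
   all branches close; clash {C, ¬C} at x₀
2. Hence ∃s.B ⊑ ((A ⊔ C) ⊔ B): entailed.

Yes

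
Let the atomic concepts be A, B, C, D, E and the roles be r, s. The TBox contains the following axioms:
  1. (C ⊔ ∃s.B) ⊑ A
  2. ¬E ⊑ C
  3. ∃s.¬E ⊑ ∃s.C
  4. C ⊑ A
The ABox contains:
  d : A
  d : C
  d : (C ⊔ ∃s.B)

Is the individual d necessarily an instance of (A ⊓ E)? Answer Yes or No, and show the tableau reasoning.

No

1. d : (A ⊓ E)?  L(d) = {A, C, (C ⊔ ∃s.B)} ∪ {(¬A ⊔ ¬E)}
   open: L(d) ⊇ {A, C, ¬E, ∀s.E} — d ∉ (A ⊓ E) possible
2. Hence d : (A ⊓ E): not entailed.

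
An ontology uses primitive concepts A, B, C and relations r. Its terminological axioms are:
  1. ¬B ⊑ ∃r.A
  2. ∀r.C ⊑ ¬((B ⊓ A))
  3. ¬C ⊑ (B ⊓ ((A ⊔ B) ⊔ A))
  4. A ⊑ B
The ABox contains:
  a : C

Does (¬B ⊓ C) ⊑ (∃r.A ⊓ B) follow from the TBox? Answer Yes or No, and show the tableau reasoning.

1. (¬B ⊓ C) ⊑ (∃r.A ⊓ B)  ⇔  ((¬B ⊓ C) ⊓ (∀r.¬A ⊔ ¬B)) unsat w.r.t. T
   apply at x₀: ¬B⊑∃r.A
   open: L(x₀) ⊇ {C, ¬A, ¬B, ∃r.A, ∃r.¬C} (+ ∃-successors)
2. Hence (¬B ⊓ C) ⊑ (∃r.A ⊓ B): not entailed.

No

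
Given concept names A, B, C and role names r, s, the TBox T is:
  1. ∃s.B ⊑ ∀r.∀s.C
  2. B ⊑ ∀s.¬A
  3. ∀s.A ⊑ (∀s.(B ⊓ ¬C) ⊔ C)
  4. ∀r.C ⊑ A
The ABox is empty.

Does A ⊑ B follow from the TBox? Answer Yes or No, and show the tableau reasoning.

1. A ⊑ B  ⇔  (A ⊓ ¬B) unsat w.r.t. T
   open: L(x₀) ⊇ {A, ¬B, ∀s.¬B, ∃s.¬A} (+ ∃-successors)
2. Hence A ⊑ B: not entailed.

No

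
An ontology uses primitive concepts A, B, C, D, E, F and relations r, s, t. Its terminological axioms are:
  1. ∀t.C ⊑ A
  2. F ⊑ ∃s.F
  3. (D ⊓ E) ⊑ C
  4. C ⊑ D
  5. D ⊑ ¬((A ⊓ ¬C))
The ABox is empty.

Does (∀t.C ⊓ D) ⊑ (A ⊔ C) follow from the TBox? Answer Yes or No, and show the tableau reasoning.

1. (∀t.C ⊓ D) ⊑ (A ⊔ C)  ⇔  ((∀t.C ⊓ D) ⊓ (¬A ⊓ ¬C)) unsat w.r.t. T
   all branches close; clash {C, ¬C} at x₀
2. Hence (∀t.C ⊓ D) ⊑ (A ⊔ C): entailed.

Yes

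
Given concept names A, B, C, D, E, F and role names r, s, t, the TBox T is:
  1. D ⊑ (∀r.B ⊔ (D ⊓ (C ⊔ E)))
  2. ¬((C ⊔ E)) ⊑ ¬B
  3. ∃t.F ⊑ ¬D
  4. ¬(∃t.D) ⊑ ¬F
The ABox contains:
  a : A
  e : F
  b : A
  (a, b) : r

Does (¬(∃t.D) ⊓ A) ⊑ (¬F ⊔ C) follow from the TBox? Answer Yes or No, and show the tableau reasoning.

1. (¬(∃t.D) ⊓ A) ⊑ (¬F ⊔ C)  ⇔  ((∀t.¬D ⊓ A) ⊓ (F ⊓ ¬C)) unsat w.r.t. T
   all branches close; clash {F, ¬F} at x₀
2. Hence (¬(∃t.D) ⊓ A) ⊑ (¬F ⊔ C): entailed.

Yes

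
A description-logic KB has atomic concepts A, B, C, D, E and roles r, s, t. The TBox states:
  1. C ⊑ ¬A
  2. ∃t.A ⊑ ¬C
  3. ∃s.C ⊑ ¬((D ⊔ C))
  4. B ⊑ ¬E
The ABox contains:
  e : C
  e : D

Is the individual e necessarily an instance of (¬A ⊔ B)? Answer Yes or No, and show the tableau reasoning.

Yes

1. e : (¬A ⊔ B)?  L(e) = {C, D} ∪ {(A ⊓ ¬B)}
   clash {A, ¬A} at e — e ∈ (¬A ⊔ B)
2. Hence e : (¬A ⊔ B): entailed.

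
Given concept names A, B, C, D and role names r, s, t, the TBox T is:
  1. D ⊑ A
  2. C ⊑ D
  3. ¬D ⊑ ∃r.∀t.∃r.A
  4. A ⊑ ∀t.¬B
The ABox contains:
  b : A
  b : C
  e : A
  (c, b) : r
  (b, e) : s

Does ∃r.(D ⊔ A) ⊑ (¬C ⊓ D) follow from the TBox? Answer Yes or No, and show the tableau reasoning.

1. ∃r.(D ⊔ A) ⊑ (¬C ⊓ D)  ⇔  (∃r.(D ⊔ A) ⊓ (C ⊔ ¬D)) unsat w.r.t. T
   open: L(x₀) ⊇ {A, C, D, ∀t.¬B, ∃r.(D ⊔ A)} (+ ∃-successors)
2. Hence ∃r.(D ⊔ A) ⊑ (¬C ⊓ D): not entailed.

No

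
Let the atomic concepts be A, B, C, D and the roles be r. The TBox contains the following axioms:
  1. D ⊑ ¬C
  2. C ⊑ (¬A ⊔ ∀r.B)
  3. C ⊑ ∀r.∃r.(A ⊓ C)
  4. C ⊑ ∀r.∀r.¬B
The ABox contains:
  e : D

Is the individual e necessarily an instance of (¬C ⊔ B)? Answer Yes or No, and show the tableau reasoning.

1. e : (¬C ⊔ B)?  L(e) = {D} ∪ {(C ⊓ ¬B)}
   clash {C, ¬C} at e — e ∈ (¬C ⊔ B)
2. Hence e : (¬C ⊔ B): entailed.

Yes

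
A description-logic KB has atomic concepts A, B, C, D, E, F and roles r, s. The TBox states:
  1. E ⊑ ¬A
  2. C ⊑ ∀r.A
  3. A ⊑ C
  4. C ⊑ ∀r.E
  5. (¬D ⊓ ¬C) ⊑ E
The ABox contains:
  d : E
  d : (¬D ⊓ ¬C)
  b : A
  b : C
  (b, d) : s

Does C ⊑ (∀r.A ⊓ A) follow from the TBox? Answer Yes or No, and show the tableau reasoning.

1. C ⊑ (∀r.A ⊓ A)  ⇔  (C ⊓ (∃r.¬A ⊔ ¬A)) unsat w.r.t. T
   apply at x₀: C⊑∀r.A; C⊑∀r.E
   open: L(x₀) ⊇ {C, ¬A, ¬E, ∀r.A, ∀r.E}
2. Hence C ⊑ (∀r.A ⊓ A): not entailed.

No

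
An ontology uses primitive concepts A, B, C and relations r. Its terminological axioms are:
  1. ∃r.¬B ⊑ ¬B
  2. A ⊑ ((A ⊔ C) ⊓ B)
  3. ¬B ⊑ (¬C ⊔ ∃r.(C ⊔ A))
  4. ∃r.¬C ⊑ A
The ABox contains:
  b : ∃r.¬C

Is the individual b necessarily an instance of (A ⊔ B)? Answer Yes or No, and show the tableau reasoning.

1. b : (A ⊔ B)?  L(b) = {∃r.¬C} ∪ {(¬A ⊓ ¬B)}
   clash {A, ¬A} at b — b ∈ (A ⊔ B)
2. Hence b : (A ⊔ B): entailed.

Yes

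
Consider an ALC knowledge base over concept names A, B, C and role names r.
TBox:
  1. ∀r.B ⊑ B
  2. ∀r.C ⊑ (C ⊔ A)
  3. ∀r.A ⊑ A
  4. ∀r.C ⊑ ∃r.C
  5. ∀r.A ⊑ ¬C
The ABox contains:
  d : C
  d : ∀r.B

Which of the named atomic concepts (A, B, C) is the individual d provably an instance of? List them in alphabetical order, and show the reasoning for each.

{B, C}

1. d : A?  L(d) = {C, ∀r.B} ∪ {¬A}
   apply at d: ∀r.B⊑B
   open: L(d) ⊇ {B, C, ¬A, ∀r.B, ∃r.¬A, …} (+ ∃-successors) — d ∉ A possible
2. d : B?  L(d) = {C, ∀r.B} ∪ {¬B}
   clash {C, ¬C} at d — d ∈ B
3. d : C?  L(d) = {C, ∀r.B} ∪ {¬C}
   clash {C, ¬C} at d — d ∈ C
4. Entailed for d: {B, C}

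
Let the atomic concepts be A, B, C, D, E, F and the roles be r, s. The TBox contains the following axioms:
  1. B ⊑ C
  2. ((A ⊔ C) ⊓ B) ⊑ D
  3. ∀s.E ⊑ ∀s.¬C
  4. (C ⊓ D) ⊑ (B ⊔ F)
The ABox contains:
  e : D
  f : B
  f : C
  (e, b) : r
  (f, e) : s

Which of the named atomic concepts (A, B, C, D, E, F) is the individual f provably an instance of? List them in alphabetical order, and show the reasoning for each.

1. f : A?  L(f) = {B, C} ∪ {¬A}
   open: L(f) ⊇ {B, C, D, ¬A, ∃s.¬E} (+ ∃-successors) — f ∉ A possible
2. f : B?  L(f) = {B, C} ∪ {¬B}
   clash {B, ¬B} at f — f ∈ B
3. f : C?  L(f) = {B, C} ∪ {¬C}
   clash {C, ¬C} at f — f ∈ C
4. f : D?  L(f) = {B, C} ∪ {¬D}
   clash {D, ¬D} at f — f ∈ D
5. f : E?  L(f) = {B, C} ∪ {¬E}
   open: L(f) ⊇ {B, C, D, ¬E, ∃s.¬E} (+ ∃-successors) — f ∉ E possible
6. f : F?  L(f) = {B, C} ∪ {¬F}
   open: L(f) ⊇ {B, C, D, ¬F, ∃s.¬E} (+ ∃-successors) — f ∉ F possible
7. Entailed for f: {B, C, D}

{B, C, D}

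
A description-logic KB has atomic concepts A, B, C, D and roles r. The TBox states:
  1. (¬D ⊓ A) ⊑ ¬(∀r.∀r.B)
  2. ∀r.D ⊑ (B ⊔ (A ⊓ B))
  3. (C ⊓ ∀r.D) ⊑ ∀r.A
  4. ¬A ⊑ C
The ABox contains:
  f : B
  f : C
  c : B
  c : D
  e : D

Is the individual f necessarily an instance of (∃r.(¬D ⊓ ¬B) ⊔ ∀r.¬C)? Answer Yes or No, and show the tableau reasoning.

1. f : (∃r.(¬D ⊓ ¬B) ⊔ ∀r.¬C)?  L(f) = {B, C} ∪ {(∀r.(D ⊔ B) ⊓ ∃r.C)}
   open: L(f) ⊇ {B, C, D, ∀r.(D ⊔ B), ∃r.C, …} (+ ∃-successors) — f ∉ (∃r.(¬D ⊓ ¬B) ⊔ ∀r.¬C) possible
2. Hence f : (∃r.(¬D ⊓ ¬B) ⊔ ∀r.¬C): not entailed.

No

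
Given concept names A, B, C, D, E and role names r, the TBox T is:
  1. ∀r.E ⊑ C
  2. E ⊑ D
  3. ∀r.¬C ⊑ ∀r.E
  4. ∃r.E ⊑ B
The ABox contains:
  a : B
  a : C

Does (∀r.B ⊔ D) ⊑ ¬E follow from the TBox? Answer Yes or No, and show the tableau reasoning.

1. (∀r.B ⊔ D) ⊑ ¬E  ⇔  ((∀r.B ⊔ D) ⊓ E) unsat w.r.t. T
   apply at x₀: E⊑D
   open: L(x₀) ⊇ {D, E, ∀r.¬E, ∃r.C, ∃r.¬E} (+ ∃-successors)
2. Hence (∀r.B ⊔ D) ⊑ ¬E: not entailed.

No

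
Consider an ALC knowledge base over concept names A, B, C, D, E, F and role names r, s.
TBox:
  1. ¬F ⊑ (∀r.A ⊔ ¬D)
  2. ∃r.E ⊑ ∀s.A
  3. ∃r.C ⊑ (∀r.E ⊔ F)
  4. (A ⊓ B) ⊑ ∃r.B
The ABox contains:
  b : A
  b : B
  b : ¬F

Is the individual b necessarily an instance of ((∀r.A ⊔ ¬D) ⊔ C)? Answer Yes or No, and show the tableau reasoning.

1. b : ((∀r.A ⊔ ¬D) ⊔ C)?  L(b) = {A, B, ¬F} ∪ {((∃r.¬A ⊓ D) ⊓ ¬C)}
   clash {D, ¬D} at b — b ∈ ((∀r.A ⊔ ¬D) ⊔ C)
2. Hence b : ((∀r.A ⊔ ¬D) ⊔ C): entailed.

Yes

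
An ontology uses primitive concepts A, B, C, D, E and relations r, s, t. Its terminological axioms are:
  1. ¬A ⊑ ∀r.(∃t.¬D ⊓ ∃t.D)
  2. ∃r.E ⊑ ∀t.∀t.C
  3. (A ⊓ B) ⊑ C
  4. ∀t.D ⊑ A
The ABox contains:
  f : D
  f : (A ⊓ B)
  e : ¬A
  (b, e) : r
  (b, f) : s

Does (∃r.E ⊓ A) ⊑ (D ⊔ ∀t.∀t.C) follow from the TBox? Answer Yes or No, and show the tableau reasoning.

Yes

1. (∃r.E ⊓ A) ⊑ (D ⊔ ∀t.∀t.C)  ⇔  ((∃r.E ⊓ A) ⊓ (¬D ⊓ ∃t.∃t.¬C)) unsat w.r.t. T
   all branches close; clash {C, ¬C} at an ∃-successor
2. Hence (∃r.E ⊓ A) ⊑ (D ⊔ ∀t.∀t.C): entailed.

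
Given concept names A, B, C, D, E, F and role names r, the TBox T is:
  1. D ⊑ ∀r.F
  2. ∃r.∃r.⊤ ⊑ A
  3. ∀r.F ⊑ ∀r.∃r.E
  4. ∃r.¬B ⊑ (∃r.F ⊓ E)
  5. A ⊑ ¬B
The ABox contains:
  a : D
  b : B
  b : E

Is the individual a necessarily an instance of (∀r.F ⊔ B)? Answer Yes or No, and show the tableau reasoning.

Yes

1. a : (∀r.F ⊔ B)?  L(a) = {D} ∪ {(∃r.¬F ⊓ ¬B)}
   clash {F, ¬F} at an ∃-successor — a ∈ (∀r.F ⊔ B)
2. Hence a : (∀r.F ⊔ B): entailed.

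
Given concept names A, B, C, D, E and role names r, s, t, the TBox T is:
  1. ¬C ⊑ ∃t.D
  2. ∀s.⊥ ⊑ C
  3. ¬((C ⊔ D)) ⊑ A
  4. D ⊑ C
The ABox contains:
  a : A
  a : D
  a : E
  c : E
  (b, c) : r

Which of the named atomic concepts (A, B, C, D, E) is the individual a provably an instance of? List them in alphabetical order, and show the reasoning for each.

1. a : A?  L(a) = {A, D, E} ∪ {¬A}
   clash {A, ¬A} at a — a ∈ A
2. a : B?  L(a) = {A, D, E} ∪ {¬B}
   apply at a: D⊑C
   open: L(a) ⊇ {A, C, D, E, ¬B} — a ∉ B possible
3. a : C?  L(a) = {A, D, E} ∪ {¬C}
   clash {C, ¬C} at a — a ∈ C
4. a : D?  L(a) = {A, D, E} ∪ {¬D}
   clash {D, ¬D} at a — a ∈ D
5. a : E?  L(a) = {A, D, E} ∪ {¬E}
   clash {E, ¬E} at a — a ∈ E
6. Entailed for a: {A, C, D, E}

{A, C, D, E}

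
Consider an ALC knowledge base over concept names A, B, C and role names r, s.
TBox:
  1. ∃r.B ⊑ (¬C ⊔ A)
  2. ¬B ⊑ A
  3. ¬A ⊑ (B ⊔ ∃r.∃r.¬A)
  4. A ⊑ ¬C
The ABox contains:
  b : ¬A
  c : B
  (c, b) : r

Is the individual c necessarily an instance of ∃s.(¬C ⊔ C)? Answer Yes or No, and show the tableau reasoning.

No

1. c : ∃s.(¬C ⊔ C)?  L(c) = {B} ∪ {∀s.(C ⊓ ¬C)}
   open: L(c) ⊇ {B, ¬A, ¬C, ∀s.(C ⊓ ¬C)} — c ∉ ∃s.(¬C ⊔ C) possible
2. Hence c : ∃s.(¬C ⊔ C): not entailed.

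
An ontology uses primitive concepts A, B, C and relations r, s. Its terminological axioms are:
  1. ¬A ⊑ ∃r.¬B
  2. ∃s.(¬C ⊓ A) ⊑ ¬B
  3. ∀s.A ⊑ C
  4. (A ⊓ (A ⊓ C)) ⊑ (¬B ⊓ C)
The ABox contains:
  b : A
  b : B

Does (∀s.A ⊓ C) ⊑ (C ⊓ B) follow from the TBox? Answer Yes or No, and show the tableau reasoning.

No

1. (∀s.A ⊓ C) ⊑ (C ⊓ B)  ⇔  ((∀s.A ⊓ C) ⊓ (¬C ⊔ ¬B)) unsat w.r.t. T
   open: L(x₀) ⊇ {A, C, ¬B, ∀s.A}
2. Hence (∀s.A ⊓ C) ⊑ (C ⊓ B): not entailed.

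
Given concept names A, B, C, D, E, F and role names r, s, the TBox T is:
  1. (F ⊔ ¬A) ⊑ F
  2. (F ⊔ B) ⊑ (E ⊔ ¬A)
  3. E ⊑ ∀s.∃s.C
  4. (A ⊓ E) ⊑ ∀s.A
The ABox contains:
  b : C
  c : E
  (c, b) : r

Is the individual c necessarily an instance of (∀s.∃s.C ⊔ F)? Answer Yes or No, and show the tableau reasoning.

1. c : (∀s.∃s.C ⊔ F)?  L(c) = {E} ∪ {(∃s.∀s.¬C ⊓ ¬F)}
   clash {F, ¬F} at c — c ∈ (∀s.∃s.C ⊔ F)
2. Hence c : (∀s.∃s.C ⊔ F): entailed.

Yes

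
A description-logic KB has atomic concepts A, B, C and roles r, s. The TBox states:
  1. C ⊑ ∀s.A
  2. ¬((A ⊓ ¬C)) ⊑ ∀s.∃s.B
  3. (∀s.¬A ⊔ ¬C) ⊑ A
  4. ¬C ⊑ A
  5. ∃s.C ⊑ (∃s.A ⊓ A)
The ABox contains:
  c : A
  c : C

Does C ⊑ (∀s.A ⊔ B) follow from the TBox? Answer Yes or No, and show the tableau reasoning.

Yes

1. C ⊑ (∀s.A ⊔ B)  ⇔  (C ⊓ (∃s.¬A ⊓ ¬B)) unsat w.r.t. T
   all branches close; clash {A, ¬A} at an ∃-successor
2. Hence C ⊑ (∀s.A ⊔ B): entailed.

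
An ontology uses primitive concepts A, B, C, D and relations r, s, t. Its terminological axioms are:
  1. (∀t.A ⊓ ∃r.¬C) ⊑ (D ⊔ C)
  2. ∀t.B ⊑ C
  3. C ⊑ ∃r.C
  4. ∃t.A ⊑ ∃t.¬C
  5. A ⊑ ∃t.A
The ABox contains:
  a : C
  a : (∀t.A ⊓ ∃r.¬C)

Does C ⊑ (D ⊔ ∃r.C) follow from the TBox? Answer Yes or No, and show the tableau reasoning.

Yes

1. C ⊑ (D ⊔ ∃r.C)  ⇔  (C ⊓ (¬D ⊓ ∀r.¬C)) unsat w.r.t. T
   all branches close; clash {C, ¬C} at an ∃-successor
2. Hence C ⊑ (D ⊔ ∃r.C): entailed.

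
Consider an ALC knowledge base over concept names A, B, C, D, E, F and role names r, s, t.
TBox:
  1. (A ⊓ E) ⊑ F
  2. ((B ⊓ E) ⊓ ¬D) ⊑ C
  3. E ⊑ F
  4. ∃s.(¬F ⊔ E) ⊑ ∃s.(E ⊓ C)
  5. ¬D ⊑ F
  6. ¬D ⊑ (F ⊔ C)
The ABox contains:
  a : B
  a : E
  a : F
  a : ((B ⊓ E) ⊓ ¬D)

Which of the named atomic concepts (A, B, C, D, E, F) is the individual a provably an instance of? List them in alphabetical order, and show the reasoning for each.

{B, C, E, F}

1. a : A?  L(a) = {B, E, F, ((B ⊓ E) ⊓ ¬D)} ∪ {¬A}
   apply at a: ((B ⊓ E) ⊓ ¬D)⊑C; ¬D⊑(F ⊔ C)
   open: L(a) ⊇ {B, C, E, F, ¬A, …} — a ∉ A possible
2. a : B?  L(a) = {B, E, F, ((B ⊓ E) ⊓ ¬D)} ∪ {¬B}
   clash {B, ¬B} at a — a ∈ B
3. a : C?  L(a) = {B, E, F, ((B ⊓ E) ⊓ ¬D)} ∪ {¬C}
   clash {C, ¬C} at a — a ∈ C
4. a : D?  L(a) = {B, E, F, ((B ⊓ E) ⊓ ¬D)} ∪ {¬D}
   apply at a: ((B ⊓ E) ⊓ ¬D)⊑C; ¬D⊑(F ⊔ C)
   open: L(a) ⊇ {B, C, E, F, ¬D, …} — a ∉ D possible
5. a : E?  L(a) = {B, E, F, ((B ⊓ E) ⊓ ¬D)} ∪ {¬E}
   clash {E, ¬E} at a — a ∈ E
6. a : F?  L(a) = {B, E, F, ((B ⊓ E) ⊓ ¬D)} ∪ {¬F}
   clash {F, ¬F} at a — a ∈ F
7. Entailed for a: {B, C, E, F}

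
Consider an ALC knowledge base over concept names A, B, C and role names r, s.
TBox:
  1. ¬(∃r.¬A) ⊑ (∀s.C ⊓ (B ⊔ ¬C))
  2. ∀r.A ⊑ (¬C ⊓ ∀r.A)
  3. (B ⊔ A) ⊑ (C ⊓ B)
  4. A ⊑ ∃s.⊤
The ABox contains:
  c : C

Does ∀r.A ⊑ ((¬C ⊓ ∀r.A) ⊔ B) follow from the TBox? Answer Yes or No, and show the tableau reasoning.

Yes

1. ∀r.A ⊑ ((¬C ⊓ ∀r.A) ⊔ B)  ⇔  (∀r.A ⊓ ((C ⊔ ∃r.¬A) ⊓ ¬B)) unsat w.r.t. T
   all branches close; clash {B, ¬B} at x₀
2. Hence ∀r.A ⊑ ((¬C ⊓ ∀r.A) ⊔ B): entailed.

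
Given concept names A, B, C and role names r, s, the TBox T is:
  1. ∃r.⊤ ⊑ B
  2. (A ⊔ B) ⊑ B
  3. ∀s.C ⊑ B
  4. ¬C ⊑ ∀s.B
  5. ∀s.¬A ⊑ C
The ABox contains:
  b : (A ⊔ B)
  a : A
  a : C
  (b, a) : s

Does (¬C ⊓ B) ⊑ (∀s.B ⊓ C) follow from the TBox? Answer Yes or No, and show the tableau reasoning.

1. (¬C ⊓ B) ⊑ (∀s.B ⊓ C)  ⇔  ((¬C ⊓ B) ⊓ (∃s.¬B ⊔ ¬C)) unsat w.r.t. T
   apply at x₀: ¬C⊑∀s.B
   open: L(x₀) ⊇ {B, ¬C, ∀s.B, ∃s.A} (+ ∃-successors)
2. Hence (¬C ⊓ B) ⊑ (∀s.B ⊓ C): not entailed.

No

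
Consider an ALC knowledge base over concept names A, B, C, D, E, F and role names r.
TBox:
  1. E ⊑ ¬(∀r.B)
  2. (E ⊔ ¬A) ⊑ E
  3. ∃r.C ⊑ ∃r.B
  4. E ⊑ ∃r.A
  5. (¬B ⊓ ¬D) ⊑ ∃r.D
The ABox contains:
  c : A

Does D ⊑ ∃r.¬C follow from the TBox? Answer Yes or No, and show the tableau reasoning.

No

1. D ⊑ ∃r.¬C  ⇔  (D ⊓ ∀r.C) unsat w.r.t. T
   open: L(x₀) ⊇ {A, D, ¬E, ∀r.C, ∀r.¬C}
2. Hence D ⊑ ∃r.¬C: not entailed.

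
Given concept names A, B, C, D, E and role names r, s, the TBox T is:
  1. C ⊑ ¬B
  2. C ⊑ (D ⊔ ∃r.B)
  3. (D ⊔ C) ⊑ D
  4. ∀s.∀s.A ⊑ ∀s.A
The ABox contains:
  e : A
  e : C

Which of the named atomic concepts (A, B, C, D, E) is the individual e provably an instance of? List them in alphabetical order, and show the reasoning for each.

{A, C, D}

1. e : A?  L(e) = {A, C} ∪ {¬A}
   clash {A, ¬A} at e — e ∈ A
2. e : B?  L(e) = {A, C} ∪ {¬B}
   apply at e: C⊑(D ⊔ ∃r.B)
   open: L(e) ⊇ {A, C, D, ¬B, ∃s.∃s.¬A} (+ ∃-successors) — e ∉ B possible
3. e : C?  L(e) = {A, C} ∪ {¬C}
   clash {C, ¬C} at e — e ∈ C
4. e : D?  L(e) = {A, C} ∪ {¬D}
   clash {D, ¬D} at e — e ∈ D
5. e : E?  L(e) = {A, C} ∪ {¬E}
   apply at e: C⊑¬B; C⊑(D ⊔ ∃r.B)
   open: L(e) ⊇ {A, C, D, ¬B, ¬E, …} (+ ∃-successors) — e ∉ E possible
6. Entailed for e: {A, C, D}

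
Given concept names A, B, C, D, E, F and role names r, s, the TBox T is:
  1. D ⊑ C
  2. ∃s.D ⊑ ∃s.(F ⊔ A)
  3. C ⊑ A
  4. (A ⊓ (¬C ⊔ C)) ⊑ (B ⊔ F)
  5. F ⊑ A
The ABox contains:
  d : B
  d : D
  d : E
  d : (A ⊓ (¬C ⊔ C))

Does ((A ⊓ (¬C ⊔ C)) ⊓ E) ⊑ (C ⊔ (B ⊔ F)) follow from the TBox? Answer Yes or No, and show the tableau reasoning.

Yes

1. ((A ⊓ (¬C ⊔ C)) ⊓ E) ⊑ (C ⊔ (B ⊔ F))  ⇔  (((A ⊓ (¬C ⊔ C)) ⊓ E) ⊓ (¬C ⊓ (¬B ⊓ ¬F))) unsat w.r.t. T
   all branches close; clash {C, ¬C} at x₀
2. Hence ((A ⊓ (¬C ⊔ C)) ⊓ E) ⊑ (C ⊔ (B ⊔ F)): entailed.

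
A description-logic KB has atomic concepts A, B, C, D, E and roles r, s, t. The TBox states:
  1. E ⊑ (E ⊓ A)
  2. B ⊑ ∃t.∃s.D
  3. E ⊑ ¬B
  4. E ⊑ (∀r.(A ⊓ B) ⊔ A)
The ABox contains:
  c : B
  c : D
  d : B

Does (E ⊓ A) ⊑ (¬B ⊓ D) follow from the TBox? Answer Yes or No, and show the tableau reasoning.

No

1. (E ⊓ A) ⊑ (¬B ⊓ D)  ⇔  ((E ⊓ A) ⊓ (B ⊔ ¬D)) unsat w.r.t. T
   apply at x₀: E⊑¬B; E⊑(∀r.(A ⊓ B) ⊔ A)
   open: L(x₀) ⊇ {A, E, ¬B, ¬D}
2. Hence (E ⊓ A) ⊑ (¬B ⊓ D): not entailed.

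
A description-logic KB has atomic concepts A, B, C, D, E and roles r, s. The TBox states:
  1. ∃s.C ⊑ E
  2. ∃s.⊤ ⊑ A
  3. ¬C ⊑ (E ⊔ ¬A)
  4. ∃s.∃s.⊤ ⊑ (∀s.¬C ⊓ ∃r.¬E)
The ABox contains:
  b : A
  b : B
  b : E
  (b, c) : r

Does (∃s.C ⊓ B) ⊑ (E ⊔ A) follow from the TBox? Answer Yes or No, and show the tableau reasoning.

Yes

1. (∃s.C ⊓ B) ⊑ (E ⊔ A)  ⇔  ((∃s.C ⊓ B) ⊓ (¬E ⊓ ¬A)) unsat w.r.t. T
   all branches close; clash {A, ¬A} at x₀
2. Hence (∃s.C ⊓ B) ⊑ (E ⊔ A): entailed.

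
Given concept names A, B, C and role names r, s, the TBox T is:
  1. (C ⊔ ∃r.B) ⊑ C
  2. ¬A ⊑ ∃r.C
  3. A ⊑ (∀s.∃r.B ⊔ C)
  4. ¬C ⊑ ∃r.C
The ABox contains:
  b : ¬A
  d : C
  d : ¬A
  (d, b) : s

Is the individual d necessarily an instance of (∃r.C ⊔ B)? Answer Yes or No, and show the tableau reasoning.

Yes

1. d : (∃r.C ⊔ B)?  L(d) = {C, ¬A} ∪ {(∀r.¬C ⊓ ¬B)}
   clash {C, ¬C} at an ∃-successor — d ∈ (∃r.C ⊔ B)
2. Hence d : (∃r.C ⊔ B): entailed.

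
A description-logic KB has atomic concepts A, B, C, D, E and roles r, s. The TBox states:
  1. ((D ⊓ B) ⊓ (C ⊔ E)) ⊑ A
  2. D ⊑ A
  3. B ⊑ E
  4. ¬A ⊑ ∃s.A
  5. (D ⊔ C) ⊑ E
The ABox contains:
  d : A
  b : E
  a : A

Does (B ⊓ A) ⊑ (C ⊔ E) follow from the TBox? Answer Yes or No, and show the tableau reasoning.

1. (B ⊓ A) ⊑ (C ⊔ E)  ⇔  ((B ⊓ A) ⊓ (¬C ⊓ ¬E)) unsat w.r.t. T
   all branches close; clash {E, ¬E} at x₀
2. Hence (B ⊓ A) ⊑ (C ⊔ E): entailed.

Yes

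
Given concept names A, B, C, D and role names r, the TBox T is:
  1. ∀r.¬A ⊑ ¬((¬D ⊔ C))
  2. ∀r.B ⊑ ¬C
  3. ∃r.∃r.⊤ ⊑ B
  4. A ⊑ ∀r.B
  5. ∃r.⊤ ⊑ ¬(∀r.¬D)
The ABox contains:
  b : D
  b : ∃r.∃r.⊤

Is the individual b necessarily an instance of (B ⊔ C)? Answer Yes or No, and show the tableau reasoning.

Yes

1. b : (B ⊔ C)?  L(b) = {D, ∃r.∃r.⊤} ∪ {(¬B ⊓ ¬C)}
   clash {B, ¬B} at b — b ∈ (B ⊔ C)
2. Hence b : (B ⊔ C): entailed.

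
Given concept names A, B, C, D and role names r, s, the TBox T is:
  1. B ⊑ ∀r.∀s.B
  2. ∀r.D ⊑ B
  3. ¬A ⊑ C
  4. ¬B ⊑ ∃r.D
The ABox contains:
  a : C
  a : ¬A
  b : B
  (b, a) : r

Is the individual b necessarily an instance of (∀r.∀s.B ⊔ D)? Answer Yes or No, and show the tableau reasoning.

1. b : (∀r.∀s.B ⊔ D)?  L(b) = {B} ∪ {(∃r.∃s.¬B ⊓ ¬D)}
   clash {B, ¬B} at an ∃-successor — b ∈ (∀r.∀s.B ⊔ D)
2. Hence b : (∀r.∀s.B ⊔ D): entailed.

Yes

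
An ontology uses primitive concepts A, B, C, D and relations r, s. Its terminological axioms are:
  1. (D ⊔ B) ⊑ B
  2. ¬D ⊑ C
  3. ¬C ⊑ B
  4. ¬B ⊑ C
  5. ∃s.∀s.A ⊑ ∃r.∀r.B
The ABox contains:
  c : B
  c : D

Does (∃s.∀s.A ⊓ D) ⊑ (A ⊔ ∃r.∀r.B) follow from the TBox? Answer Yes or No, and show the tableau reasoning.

Yes

1. (∃s.∀s.A ⊓ D) ⊑ (A ⊔ ∃r.∀r.B)  ⇔  ((∃s.∀s.A ⊓ D) ⊓ (¬A ⊓ ∀r.∃r.¬B)) unsat w.r.t. T
   all branches close; clash {B, ¬B} at an ∃-successor
2. Hence (∃s.∀s.A ⊓ D) ⊑ (A ⊔ ∃r.∀r.B): entailed.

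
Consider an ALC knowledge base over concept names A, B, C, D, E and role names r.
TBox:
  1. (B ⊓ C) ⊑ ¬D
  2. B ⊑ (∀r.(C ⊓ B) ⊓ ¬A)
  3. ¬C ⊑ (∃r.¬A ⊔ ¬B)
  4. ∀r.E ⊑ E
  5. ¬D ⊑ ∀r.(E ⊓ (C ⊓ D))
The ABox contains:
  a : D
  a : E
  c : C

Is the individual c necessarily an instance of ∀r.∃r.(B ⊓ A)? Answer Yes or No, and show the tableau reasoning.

1. c : ∀r.∃r.(B ⊓ A)?  L(c) = {C} ∪ {∃r.∀r.(¬B ⊔ ¬A)}
   open: L(c) ⊇ {C, D, ¬B, ∃r.¬E, ∃r.∀r.(¬B ⊔ ¬A)} (+ ∃-successors) — c ∉ ∀r.∃r.(B ⊓ A) possible
2. Hence c : ∀r.∃r.(B ⊓ A): not entailed.

No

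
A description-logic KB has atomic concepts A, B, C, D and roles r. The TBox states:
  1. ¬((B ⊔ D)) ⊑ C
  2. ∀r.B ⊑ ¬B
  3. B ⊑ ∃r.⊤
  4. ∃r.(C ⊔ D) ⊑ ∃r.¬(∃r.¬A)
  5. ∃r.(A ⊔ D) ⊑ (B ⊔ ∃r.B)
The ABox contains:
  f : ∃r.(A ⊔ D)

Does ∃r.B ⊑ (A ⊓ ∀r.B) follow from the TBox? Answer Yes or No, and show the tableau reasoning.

No

1. ∃r.B ⊑ (A ⊓ ∀r.B)  ⇔  (∃r.B ⊓ (¬A ⊔ ∃r.¬B)) unsat w.r.t. T
   open: L(x₀) ⊇ {B, ¬A, ∀r.(¬A ⊓ ¬D), ∃r.B, ∃r.¬B, …} (+ ∃-successors)
2. Hence ∃r.B ⊑ (A ⊓ ∀r.B): not entailed.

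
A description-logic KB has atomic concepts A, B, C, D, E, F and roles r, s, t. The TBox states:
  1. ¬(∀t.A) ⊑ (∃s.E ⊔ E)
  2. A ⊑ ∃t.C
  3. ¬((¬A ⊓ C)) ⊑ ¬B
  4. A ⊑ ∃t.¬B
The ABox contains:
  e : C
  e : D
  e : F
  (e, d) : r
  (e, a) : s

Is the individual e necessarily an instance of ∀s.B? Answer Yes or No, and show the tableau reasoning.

1. e : ∀s.B?  L(e) = {C, D, F} ∪ {∃s.¬B}
   open: L(e) ⊇ {C, D, F, ¬A, ∀t.A, …} (+ ∃-successors) — e ∉ ∀s.B possible
2. Hence e : ∀s.B: not entailed.

No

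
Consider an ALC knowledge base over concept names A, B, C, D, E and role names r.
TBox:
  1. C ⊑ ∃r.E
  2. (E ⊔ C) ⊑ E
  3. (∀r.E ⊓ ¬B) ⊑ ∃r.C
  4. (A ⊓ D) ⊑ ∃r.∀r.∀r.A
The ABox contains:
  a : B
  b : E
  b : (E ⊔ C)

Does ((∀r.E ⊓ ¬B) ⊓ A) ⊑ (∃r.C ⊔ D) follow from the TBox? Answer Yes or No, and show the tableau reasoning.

Yes

1. ((∀r.E ⊓ ¬B) ⊓ A) ⊑ (∃r.C ⊔ D)  ⇔  (((∀r.E ⊓ ¬B) ⊓ A) ⊓ (∀r.¬C ⊓ ¬D)) unsat w.r.t. T
   all branches close; clash {C, ¬C} at an ∃-successor
2. Hence ((∀r.E ⊓ ¬B) ⊓ A) ⊑ (∃r.C ⊔ D): entailed.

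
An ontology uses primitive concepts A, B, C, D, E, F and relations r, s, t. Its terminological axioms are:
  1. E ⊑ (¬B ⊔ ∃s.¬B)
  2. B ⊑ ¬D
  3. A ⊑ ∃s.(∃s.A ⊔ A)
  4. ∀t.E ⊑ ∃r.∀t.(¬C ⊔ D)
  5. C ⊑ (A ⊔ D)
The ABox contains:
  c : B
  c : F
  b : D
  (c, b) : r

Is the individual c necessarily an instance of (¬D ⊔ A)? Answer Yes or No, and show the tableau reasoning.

1. c : (¬D ⊔ A)?  L(c) = {B, F} ∪ {(D ⊓ ¬A)}
   clash {D, ¬D} at c — c ∈ (¬D ⊔ A)
2. Hence c : (¬D ⊔ A): entailed.

Yes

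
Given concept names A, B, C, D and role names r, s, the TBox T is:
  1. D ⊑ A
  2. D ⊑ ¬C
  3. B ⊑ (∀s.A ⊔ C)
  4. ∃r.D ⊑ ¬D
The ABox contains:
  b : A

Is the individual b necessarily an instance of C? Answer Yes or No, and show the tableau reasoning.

1. b : C?  L(b) = {A} ∪ {¬C}
   open: L(b) ⊇ {A, ¬B, ¬C, ∀r.¬D} — b ∉ C possible
2. Hence b : C: not entailed.

No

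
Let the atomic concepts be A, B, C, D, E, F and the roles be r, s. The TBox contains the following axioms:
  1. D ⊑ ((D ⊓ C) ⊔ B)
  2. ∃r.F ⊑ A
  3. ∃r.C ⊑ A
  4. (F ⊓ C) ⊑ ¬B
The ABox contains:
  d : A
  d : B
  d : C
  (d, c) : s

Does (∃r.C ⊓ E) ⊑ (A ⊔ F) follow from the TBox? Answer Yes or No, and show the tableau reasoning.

1. (∃r.C ⊓ E) ⊑ (A ⊔ F)  ⇔  ((∃r.C ⊓ E) ⊓ (¬A ⊓ ¬F)) unsat w.r.t. T
   all branches close; clash {B, ¬B} at x₀
2. Hence (∃r.C ⊓ E) ⊑ (A ⊔ F): entailed.

Yes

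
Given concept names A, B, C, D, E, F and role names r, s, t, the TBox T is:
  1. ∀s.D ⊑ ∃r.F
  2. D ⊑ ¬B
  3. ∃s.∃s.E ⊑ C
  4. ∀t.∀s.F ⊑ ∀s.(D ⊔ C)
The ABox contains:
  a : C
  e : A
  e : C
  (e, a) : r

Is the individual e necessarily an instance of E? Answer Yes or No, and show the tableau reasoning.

No

1. e : E?  L(e) = {A, C} ∪ {¬E}
   open: L(e) ⊇ {A, C, ¬D, ¬E, ∃s.¬D, …} (+ ∃-successors) — e ∉ E possible
2. Hence e : E: not entailed.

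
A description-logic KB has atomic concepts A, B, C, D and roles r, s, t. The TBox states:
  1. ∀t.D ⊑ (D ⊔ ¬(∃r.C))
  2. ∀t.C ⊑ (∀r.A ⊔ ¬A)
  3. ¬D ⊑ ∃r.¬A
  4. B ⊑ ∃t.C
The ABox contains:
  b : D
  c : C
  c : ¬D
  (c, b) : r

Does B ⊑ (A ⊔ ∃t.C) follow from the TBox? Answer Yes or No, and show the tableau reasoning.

Yes

1. B ⊑ (A ⊔ ∃t.C)  ⇔  (B ⊓ (¬A ⊓ ∀t.¬C)) unsat w.r.t. T
   all branches close; clash {C, ¬C} at an ∃-successor
2. Hence B ⊑ (A ⊔ ∃t.C): entailed.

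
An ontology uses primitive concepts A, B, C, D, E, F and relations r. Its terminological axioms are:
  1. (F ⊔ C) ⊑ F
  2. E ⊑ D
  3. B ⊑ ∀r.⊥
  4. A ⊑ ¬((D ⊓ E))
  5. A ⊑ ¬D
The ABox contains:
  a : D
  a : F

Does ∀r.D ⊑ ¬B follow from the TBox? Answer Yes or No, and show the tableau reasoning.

1. ∀r.D ⊑ ¬B  ⇔  (∀r.D ⊓ B) unsat w.r.t. T
   apply at x₀: B⊑∀r.⊥
   open: L(x₀) ⊇ {B, ¬A, ¬C, ¬E, ¬F, …}
2. Hence ∀r.D ⊑ ¬B: not entailed.

No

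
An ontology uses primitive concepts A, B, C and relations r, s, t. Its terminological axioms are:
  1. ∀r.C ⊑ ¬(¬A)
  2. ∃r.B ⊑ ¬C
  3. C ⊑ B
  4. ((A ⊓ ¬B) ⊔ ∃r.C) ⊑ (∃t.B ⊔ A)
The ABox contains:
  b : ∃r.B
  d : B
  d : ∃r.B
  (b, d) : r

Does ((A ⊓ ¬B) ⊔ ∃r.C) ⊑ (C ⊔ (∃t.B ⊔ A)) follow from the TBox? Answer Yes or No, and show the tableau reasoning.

Yes

1. ((A ⊓ ¬B) ⊔ ∃r.C) ⊑ (C ⊔ (∃t.B ⊔ A))  ⇔  (((A ⊓ ¬B) ⊔ ∃r.C) ⊓ (¬C ⊓ (∀t.¬B ⊓ ¬A))) unsat w.r.t. T
   all branches close; clash {A, ¬A} at x₀
2. Hence ((A ⊓ ¬B) ⊔ ∃r.C) ⊑ (C ⊔ (∃t.B ⊔ A)): entailed.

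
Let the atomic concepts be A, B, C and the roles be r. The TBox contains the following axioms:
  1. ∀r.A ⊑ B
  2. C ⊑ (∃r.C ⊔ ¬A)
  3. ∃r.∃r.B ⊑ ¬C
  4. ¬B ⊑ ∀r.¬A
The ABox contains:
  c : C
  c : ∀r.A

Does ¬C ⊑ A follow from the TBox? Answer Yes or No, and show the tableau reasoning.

No

1. ¬C ⊑ A  ⇔  (¬C ⊓ ¬A) unsat w.r.t. T
   open: L(x₀) ⊇ {B, ¬A, ¬C}
2. Hence ¬C ⊑ A: not entailed.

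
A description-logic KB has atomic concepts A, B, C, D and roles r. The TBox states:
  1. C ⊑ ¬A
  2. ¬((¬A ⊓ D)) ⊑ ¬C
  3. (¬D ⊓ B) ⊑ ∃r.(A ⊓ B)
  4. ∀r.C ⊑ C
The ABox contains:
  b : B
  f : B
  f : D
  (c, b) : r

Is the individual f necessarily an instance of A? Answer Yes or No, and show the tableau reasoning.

No

1. f : A?  L(f) = {B, D} ∪ {¬A}
   open: L(f) ⊇ {B, D, ¬A, ∃r.¬C} (+ ∃-successors) — f ∉ A possible
2. Hence f : A: not entailed.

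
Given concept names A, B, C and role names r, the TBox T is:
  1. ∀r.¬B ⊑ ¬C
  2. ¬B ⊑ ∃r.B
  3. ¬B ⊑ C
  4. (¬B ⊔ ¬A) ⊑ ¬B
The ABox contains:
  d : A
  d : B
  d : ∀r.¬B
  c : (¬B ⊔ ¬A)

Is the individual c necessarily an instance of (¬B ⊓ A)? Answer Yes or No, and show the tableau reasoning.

1. c : (¬B ⊓ A)?  L(c) = {(¬B ⊔ ¬A)} ∪ {(B ⊔ ¬A)}
   apply at c: (¬B ⊔ ¬A)⊑¬B
   open: L(c) ⊇ {C, ¬A, ¬B, ∃r.B} (+ ∃-successors) — c ∉ (¬B ⊓ A) possible
2. Hence c : (¬B ⊓ A): not entailed.

No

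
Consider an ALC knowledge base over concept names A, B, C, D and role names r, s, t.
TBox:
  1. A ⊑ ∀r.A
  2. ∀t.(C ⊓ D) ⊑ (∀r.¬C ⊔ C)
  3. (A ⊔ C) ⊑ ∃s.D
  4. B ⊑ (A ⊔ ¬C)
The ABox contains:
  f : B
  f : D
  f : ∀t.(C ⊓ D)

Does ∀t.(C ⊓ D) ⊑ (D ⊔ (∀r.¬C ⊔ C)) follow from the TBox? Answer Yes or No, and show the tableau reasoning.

1. ∀t.(C ⊓ D) ⊑ (D ⊔ (∀r.¬C ⊔ C))  ⇔  (∀t.(C ⊓ D) ⊓ (¬D ⊓ (∃r.C ⊓ ¬C))) unsat w.r.t. T
   all branches close; clash {C, ¬C} at x₀
2. Hence ∀t.(C ⊓ D) ⊑ (D ⊔ (∀r.¬C ⊔ C)): entailed.

Yes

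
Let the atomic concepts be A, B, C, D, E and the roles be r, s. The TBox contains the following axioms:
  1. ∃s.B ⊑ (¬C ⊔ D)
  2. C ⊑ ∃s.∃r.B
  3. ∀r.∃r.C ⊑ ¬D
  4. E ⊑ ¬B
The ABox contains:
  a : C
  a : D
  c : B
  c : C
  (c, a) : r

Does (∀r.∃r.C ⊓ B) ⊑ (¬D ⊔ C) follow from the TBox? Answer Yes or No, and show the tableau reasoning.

1. (∀r.∃r.C ⊓ B) ⊑ (¬D ⊔ C)  ⇔  ((∀r.∃r.C ⊓ B) ⊓ (D ⊓ ¬C)) unsat w.r.t. T
   all branches close; clash {B, ¬B} at x₀
2. Hence (∀r.∃r.C ⊓ B) ⊑ (¬D ⊔ C): entailed.

Yes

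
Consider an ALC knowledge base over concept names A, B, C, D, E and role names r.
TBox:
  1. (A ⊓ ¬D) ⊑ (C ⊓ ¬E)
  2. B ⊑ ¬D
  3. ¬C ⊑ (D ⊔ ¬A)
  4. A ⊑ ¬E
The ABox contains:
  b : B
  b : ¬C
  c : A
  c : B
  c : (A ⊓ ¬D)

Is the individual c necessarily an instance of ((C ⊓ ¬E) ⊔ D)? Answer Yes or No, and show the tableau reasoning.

Yes

1. c : ((C ⊓ ¬E) ⊔ D)?  L(c) = {A, B, (A ⊓ ¬D)} ∪ {((¬C ⊔ E) ⊓ ¬D)}
   clash {E, ¬E} at c — c ∈ ((C ⊓ ¬E) ⊔ D)
2. Hence c : ((C ⊓ ¬E) ⊔ D): entailed.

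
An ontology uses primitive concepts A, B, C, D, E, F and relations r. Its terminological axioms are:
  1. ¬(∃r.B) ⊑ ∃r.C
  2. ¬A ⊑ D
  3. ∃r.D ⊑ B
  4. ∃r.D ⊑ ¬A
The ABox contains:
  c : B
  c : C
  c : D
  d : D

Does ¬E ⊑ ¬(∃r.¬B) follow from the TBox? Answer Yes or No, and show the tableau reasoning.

No

1. ¬E ⊑ ¬(∃r.¬B)  ⇔  (¬E ⊓ ∃r.¬B) unsat w.r.t. T
   open: L(x₀) ⊇ {A, ¬E, ∀r.¬D, ∃r.B, ∃r.¬B} (+ ∃-successors)
2. Hence ¬E ⊑ ¬(∃r.¬B): not entailed.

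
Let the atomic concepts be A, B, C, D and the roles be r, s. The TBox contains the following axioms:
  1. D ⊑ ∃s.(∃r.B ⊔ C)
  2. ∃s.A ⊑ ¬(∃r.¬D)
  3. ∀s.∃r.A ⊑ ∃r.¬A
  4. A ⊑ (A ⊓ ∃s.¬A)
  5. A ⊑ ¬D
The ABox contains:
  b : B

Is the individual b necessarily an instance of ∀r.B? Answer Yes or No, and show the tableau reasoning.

No

1. b : ∀r.B?  L(b) = {B} ∪ {∃r.¬B}
   open: L(b) ⊇ {B, ¬A, ¬D, ∀s.¬A, ∃r.¬B, …} (+ ∃-successors) — b ∉ ∀r.B possible
2. Hence b : ∀r.B: not entailed.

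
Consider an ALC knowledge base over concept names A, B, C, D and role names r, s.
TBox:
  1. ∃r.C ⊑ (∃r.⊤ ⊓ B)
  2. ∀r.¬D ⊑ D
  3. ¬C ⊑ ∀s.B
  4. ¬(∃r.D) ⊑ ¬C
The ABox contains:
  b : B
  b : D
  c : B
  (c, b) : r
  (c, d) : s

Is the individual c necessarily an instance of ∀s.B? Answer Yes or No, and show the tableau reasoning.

1. c : ∀s.B?  L(c) = {B} ∪ {∃s.¬B}
   open: L(c) ⊇ {B, C, ∀r.¬C, ∃r.D, ∃s.¬B} (+ ∃-successors) — c ∉ ∀s.B possible
2. Hence c : ∀s.B: not entailed.

No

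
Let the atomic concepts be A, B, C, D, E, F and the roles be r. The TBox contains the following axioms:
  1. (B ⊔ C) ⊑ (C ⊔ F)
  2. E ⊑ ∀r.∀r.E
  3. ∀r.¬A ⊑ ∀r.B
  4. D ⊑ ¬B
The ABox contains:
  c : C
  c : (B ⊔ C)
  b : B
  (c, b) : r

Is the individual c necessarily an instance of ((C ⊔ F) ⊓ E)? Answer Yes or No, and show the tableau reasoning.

No

1. c : ((C ⊔ F) ⊓ E)?  L(c) = {C, (B ⊔ C)} ∪ {((¬C ⊓ ¬F) ⊔ ¬E)}
   apply at c: (B ⊔ C)⊑(C ⊔ F)
   open: L(c) ⊇ {C, ¬D, ¬E, ∃r.A} (+ ∃-successors) — c ∉ ((C ⊔ F) ⊓ E) possible
2. Hence c : ((C ⊔ F) ⊓ E): not entailed.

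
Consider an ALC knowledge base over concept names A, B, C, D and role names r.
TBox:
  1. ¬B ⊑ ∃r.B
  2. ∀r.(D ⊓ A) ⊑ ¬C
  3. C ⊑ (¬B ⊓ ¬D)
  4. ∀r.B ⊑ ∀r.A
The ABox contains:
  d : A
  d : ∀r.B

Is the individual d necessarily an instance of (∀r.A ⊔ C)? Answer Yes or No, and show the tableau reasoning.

Yes

1. d : (∀r.A ⊔ C)?  L(d) = {A, ∀r.B} ∪ {(∃r.¬A ⊓ ¬C)}
   clash {A, ¬A} at an ∃-successor — d ∈ (∀r.A ⊔ C)
2. Hence d : (∀r.A ⊔ C): entailed.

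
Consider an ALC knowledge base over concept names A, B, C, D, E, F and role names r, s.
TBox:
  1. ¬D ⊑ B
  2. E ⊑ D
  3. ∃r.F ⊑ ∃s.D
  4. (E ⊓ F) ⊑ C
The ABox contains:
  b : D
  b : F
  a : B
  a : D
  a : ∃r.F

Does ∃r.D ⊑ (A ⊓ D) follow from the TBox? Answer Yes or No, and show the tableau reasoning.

1. ∃r.D ⊑ (A ⊓ D)  ⇔  (∃r.D ⊓ (¬A ⊔ ¬D)) unsat w.r.t. T
   open: L(x₀) ⊇ {D, ¬A, ¬E, ∀r.¬F, ∃r.D} (+ ∃-successors)
2. Hence ∃r.D ⊑ (A ⊓ D): not entailed.

No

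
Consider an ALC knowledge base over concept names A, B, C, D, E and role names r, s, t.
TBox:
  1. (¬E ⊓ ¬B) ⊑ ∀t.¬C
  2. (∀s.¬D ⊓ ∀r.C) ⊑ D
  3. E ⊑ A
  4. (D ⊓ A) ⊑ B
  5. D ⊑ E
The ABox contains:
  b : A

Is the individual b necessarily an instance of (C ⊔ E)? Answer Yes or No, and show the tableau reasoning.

No

1. b : (C ⊔ E)?  L(b) = {A} ∪ {(¬C ⊓ ¬E)}
   open: L(b) ⊇ {A, B, ¬C, ¬D, ¬E, …} (+ ∃-successors) — b ∉ (C ⊔ E) possible
2. Hence b : (C ⊔ E): not entailed.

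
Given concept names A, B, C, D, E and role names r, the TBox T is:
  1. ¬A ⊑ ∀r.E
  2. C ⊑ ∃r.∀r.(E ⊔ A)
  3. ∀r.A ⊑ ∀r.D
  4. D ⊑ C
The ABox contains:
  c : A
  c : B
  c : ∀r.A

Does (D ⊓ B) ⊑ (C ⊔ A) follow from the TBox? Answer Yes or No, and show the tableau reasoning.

Yes

1. (D ⊓ B) ⊑ (C ⊔ A)  ⇔  ((D ⊓ B) ⊓ (¬C ⊓ ¬A)) unsat w.r.t. T
   all branches close; clash {C, ¬C} at x₀
2. Hence (D ⊓ B) ⊑ (C ⊔ A): entailed.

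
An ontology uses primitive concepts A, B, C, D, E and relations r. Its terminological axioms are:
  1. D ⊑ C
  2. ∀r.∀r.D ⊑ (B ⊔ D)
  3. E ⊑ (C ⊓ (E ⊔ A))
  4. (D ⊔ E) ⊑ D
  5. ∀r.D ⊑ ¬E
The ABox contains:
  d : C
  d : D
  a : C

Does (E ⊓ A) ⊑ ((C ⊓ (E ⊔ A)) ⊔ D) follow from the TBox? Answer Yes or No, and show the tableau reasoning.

1. (E ⊓ A) ⊑ ((C ⊓ (E ⊔ A)) ⊔ D)  ⇔  ((E ⊓ A) ⊓ ((¬C ⊔ (¬E ⊓ ¬A)) ⊓ ¬D)) unsat w.r.t. T
   all branches close; clash {D, ¬D} at x₀
2. Hence (E ⊓ A) ⊑ ((C ⊓ (E ⊔ A)) ⊔ D): entailed.

Yes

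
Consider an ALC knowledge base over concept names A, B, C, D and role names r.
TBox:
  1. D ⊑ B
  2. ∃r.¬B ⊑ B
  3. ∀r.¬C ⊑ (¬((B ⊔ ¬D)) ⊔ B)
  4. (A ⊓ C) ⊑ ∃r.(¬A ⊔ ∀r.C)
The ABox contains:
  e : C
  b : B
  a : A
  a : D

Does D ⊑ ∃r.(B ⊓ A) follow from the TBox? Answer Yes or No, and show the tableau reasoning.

No

1. D ⊑ ∃r.(B ⊓ A)  ⇔  (D ⊓ ∀r.(¬B ⊔ ¬A)) unsat w.r.t. T
   apply at x₀: D⊑B
   open: L(x₀) ⊇ {B, D, ¬A, ∀r.(¬B ⊔ ¬A), ∃r.C} (+ ∃-successors)
2. Hence D ⊑ ∃r.(B ⊓ A): not entailed.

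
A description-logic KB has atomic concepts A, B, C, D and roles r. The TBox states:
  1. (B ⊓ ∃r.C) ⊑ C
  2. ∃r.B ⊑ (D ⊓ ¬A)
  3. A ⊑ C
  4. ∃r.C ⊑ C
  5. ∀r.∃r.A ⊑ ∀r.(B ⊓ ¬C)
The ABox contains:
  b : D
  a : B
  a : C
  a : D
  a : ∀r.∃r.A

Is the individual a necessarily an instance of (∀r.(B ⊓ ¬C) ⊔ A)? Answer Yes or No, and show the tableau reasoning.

Yes

1. a : (∀r.(B ⊓ ¬C) ⊔ A)?  L(a) = {B, C, D, ∀r.∃r.A} ∪ {(∃r.(¬B ⊔ C) ⊓ ¬A)}
   clash {C, ¬C} at an ∃-successor — a ∈ (∀r.(B ⊓ ¬C) ⊔ A)
2. Hence a : (∀r.(B ⊓ ¬C) ⊔ A): entailed.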